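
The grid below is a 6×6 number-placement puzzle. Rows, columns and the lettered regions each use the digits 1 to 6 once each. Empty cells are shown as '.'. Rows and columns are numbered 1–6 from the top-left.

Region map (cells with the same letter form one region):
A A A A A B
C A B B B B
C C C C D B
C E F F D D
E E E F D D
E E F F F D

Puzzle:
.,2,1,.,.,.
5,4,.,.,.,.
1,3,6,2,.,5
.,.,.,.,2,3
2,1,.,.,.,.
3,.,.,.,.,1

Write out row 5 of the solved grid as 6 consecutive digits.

214356

R1C1 = 6 (sole candidate).
R1C6 = 4 (sole candidate).
R3C5 = 4 (sole candidate).
R4C1 = 4 (sole candidate).
R4C3 = 5 (sole candidate).
R5C3 = 4: row 5 has {1,2}; col 3 has {1,5,6}; region has {1,2,3} → only 4 remains.
R5C6 = 6: row 5 has {1,2,4}; col 6 has {1,3,4,5}; region has {1,2,3,4} → only 6 remains.
R6C3 = 2 (sole candidate).
R6C5 = 6 (sole candidate).
R2C3 = 3 (sole candidate).
R2C5 = 1 (sole candidate).
R2C6 = 2 (sole candidate).
R4C2 = 6 (sole candidate).
R4C4 = 1 (sole candidate).
R5C4 = 3: row 5 has {1,2,4,6}; col 4 has {1,2}; region has {1,2,5,6} → only 3 remains.
R5C5 = 5: row 5 has {1,2,3,4,6}; col 5 has {1,2,4,6}; region has {1,2,3,4,6} → only 5 remains.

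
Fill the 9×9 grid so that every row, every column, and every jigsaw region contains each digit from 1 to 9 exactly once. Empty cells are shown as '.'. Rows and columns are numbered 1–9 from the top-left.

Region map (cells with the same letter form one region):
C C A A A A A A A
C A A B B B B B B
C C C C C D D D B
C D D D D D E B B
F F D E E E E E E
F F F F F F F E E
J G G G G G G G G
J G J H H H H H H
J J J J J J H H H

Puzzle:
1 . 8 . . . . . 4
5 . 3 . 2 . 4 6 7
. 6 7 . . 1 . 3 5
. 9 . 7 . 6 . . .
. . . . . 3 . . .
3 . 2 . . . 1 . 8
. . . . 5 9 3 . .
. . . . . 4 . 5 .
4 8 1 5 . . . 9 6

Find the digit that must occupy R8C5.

R2C2 = 1 (sole candidate).
R2C6 = 8 (sole candidate).
R4C8 = 1 (sole candidate).
R4C9 = 3 (sole candidate).
R2C4 = 9 (sole candidate).
R1C2 = 3 (hidden single in row 1).
R5C1 = 8 (hidden single in row 5).
R4C1 = 2 (sole candidate).
R4C7 = 5 (sole candidate).
R3C1 = 9 (sole candidate).
R4C3 = 4 (sole candidate).
R4C5 = 8 (sole candidate).
R5C3 = 5 (sole candidate).
R7C3 = 6 (sole candidate).
R8C3 = 9 (sole candidate).
R3C5 = 4 (sole candidate).
R3C7 = 2 (sole candidate).
R7C1 = 7 (sole candidate).
R8C1 = 6 (sole candidate).
R9C5 = 3 (sole candidate).
R9C6 = 2 (sole candidate).
R9C7 = 7 (sole candidate).
R3C4 = 8 (sole candidate).
R8C5 = 1: row 8 has {4,5,6,9}; col 5 has {2,3,4,5,8}; region has {4,5,6,7,9} → only 1 remains.

1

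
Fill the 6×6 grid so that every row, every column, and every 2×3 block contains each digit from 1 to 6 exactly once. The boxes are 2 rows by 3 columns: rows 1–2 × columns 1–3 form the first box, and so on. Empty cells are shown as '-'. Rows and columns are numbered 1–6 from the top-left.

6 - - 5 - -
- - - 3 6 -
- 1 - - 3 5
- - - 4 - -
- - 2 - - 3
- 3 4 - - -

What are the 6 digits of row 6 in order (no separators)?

134652

row 3, column 3 = 6: row 3 has {1,3,5}; col 3 has {2,4}; box has {1} → only 6 remains.
row 3, column 4 = 2: row 3 has {1,3,5,6}; col 4 has {3,4,5}; box has {3,4,5} → only 2 remains.
row 4, column 5 = 1: row 4 has {4}; col 5 has {3,6}; box has {2,3,4,5} → only 1 remains.
row 4, column 6 = 6: row 4 has {1,4}; col 6 has {3,5}; box has {1,2,3,4,5} → only 6 remains.
row 3, column 1 = 4: row 3 has {1,2,3,5,6}; col 1 has {6}; box has {1,6} → only 4 remains.
row 1, column 3 = 3: in row 1, 3 can only go here (every other open cell in that row sees a 3).
row 4, column 3 = 5: row 4 has {1,4,6}; col 3 has {2,3,4,6}; box has {1,4,6} → only 5 remains.
row 2, column 3 = 1: row 2 has {3,6}; col 3 has {2,3,4,5,6}; box has {3,6} → only 1 remains.
row 4, column 2 = 2: row 4 has {1,4,5,6}; col 2 has {1,3}; box has {1,4,5,6} → only 2 remains.
row 1, column 2 = 4: row 1 has {3,5,6}; col 2 has {1,2,3}; box has {1,3,6} → only 4 remains.
row 1, column 5 = 2: row 1 has {3,4,5,6}; col 5 has {1,3,6}; box has {3,5,6} → only 2 remains.
row 1, column 6 = 1: row 1 has {2,3,4,5,6}; col 6 has {3,5,6}; box has {2,3,5,6} → only 1 remains.
row 2, column 2 = 5: row 2 has {1,3,6}; col 2 has {1,2,3,4}; box has {1,3,4,6} → only 5 remains.
row 2, column 6 = 4: row 2 has {1,3,5,6}; col 6 has {1,3,5,6}; box has {1,2,3,5,6} → only 4 remains.
row 4, column 1 = 3: row 4 has {1,2,4,5,6}; col 1 has {4,6}; box has {1,2,4,5,6} → only 3 remains.
row 5, column 2 = 6: row 5 has {2,3}; col 2 has {1,2,3,4,5}; box has {2,3,4} → only 6 remains.
row 5, column 4 = 1: row 5 has {2,3,6}; col 4 has {2,3,4,5}; box has {3} → only 1 remains.
row 6, column 4 = 6: row 6 has {3,4}; col 4 has {1,2,3,4,5}; box has {1,3} → only 6 remains.
row 6, column 5 = 5: row 6 has {3,4,6}; col 5 has {1,2,3,6}; box has {1,3,6} → only 5 remains.
row 6, column 6 = 2: row 6 has {3,4,5,6}; col 6 has {1,3,4,5,6}; box has {1,3,5,6} → only 2 remains.
row 2, column 1 = 2: row 2 has {1,3,4,5,6}; col 1 has {3,4,6}; box has {1,3,4,5,6} → only 2 remains.
row 5, column 1 = 5: row 5 has {1,2,3,6}; col 1 has {2,3,4,6}; box has {2,3,4,6} → only 5 remains.
row 5, column 5 = 4: row 5 has {1,2,3,5,6}; col 5 has {1,2,3,5,6}; box has {1,2,3,5,6} → only 4 remains.
row 6, column 1 = 1: row 6 has {2,3,4,5,6}; col 1 has {2,3,4,5,6}; box has {2,3,4,5,6} → only 1 remains.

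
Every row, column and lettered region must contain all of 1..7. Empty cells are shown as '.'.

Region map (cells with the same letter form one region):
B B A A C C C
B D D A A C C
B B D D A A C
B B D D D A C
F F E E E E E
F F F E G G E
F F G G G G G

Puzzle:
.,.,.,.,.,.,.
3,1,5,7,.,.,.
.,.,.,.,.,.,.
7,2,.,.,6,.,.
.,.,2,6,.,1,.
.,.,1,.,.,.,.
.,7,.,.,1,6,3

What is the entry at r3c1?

r7c3 = 4: row 7 has {1,3,6,7}; col 3 has {1,2,5}; region has {1,3,6} → only 4 remains.
r4c3 = 3: row 4 has {2,6,7}; col 3 has {1,2,4,5}; region has {1,5,6} → only 3 remains.
r4c4 = 4: row 4 has {2,3,6,7}; col 4 has {6,7}; region has {1,3,5,6} → only 4 remains.
r4c6 = 5: row 4 has {2,3,4,6,7}; col 6 has {1,6}; region has {7} → only 5 remains.
r4c7 = 1: row 4 has {2,3,4,5,6,7}; col 7 has {3}; region has {} → only 1 remains.
r1c3 = 6: row 1 has {}; col 3 has {1,2,3,4,5}; region has {5,7} → only 6 remains.
r3c3 = 7: row 3 has {}; col 3 has {1,2,3,4,5,6}; region has {1,3,4,5,6} → only 7 remains.
r3c4 = 2: row 3 has {7}; col 4 has {4,6,7}; region has {1,3,4,5,6,7} → only 2 remains.
r7c4 = 5: row 7 has {1,3,4,6,7}; col 4 has {2,4,6,7}; region has {1,3,4,6} → only 5 remains.
r6c4 = 3: row 6 has {1}; col 4 has {2,4,5,6,7}; region has {1,2,6} → only 3 remains.
r7c1 = 2: row 7 has {1,3,4,5,6,7}; col 1 has {3,7}; region has {1,7} → only 2 remains.
r1c4 = 1: row 1 has {6}; col 4 has {2,3,4,5,6,7}; region has {5,6,7} → only 1 remains.
r2c7 = 6: in row 2, 6 can only go here (every other open cell in that row sees a 6).
r3c1 = 1: in row 3, 1 can only go here (every other open cell in that row sees a 1).

1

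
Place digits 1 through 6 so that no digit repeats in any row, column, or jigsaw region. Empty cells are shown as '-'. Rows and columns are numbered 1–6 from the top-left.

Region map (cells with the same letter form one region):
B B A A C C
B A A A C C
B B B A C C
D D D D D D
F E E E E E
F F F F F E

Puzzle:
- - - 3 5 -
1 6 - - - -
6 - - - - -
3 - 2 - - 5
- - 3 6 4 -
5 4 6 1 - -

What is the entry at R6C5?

R1C2 = 2 (sole candidate).
R4C2 = 1 (sole candidate).
R4C4 = 4 (sole candidate).
R4C5 = 6 (sole candidate).
R5C1 = 2 (sole candidate).
R5C2 = 5 (sole candidate).
R5C6 = 1 (sole candidate).
R6C5 = 3: row 6 has {1,4,5,6}; col 5 has {4,5,6}; region has {1,2,4,5,6} → only 3 remains.

3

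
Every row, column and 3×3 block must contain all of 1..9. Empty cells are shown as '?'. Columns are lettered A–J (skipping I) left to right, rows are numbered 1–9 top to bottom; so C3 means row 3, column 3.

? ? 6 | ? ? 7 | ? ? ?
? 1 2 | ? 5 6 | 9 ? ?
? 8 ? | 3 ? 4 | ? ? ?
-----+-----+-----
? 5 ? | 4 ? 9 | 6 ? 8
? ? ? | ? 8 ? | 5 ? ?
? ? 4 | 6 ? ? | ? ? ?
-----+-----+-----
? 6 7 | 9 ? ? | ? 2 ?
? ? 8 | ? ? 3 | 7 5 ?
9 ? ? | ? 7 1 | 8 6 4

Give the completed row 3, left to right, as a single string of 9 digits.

785394216

D2 = 8: row 2 has {1,2,5,6,9}; col 4 has {3,4,6,9}; box has {3,4,5,6,7} → only 8 remains.
F5 = 2: row 5 has {5,8}; col 6 has {1,3,4,6,7,9}; box has {4,6,8,9} → only 2 remains.
F6 = 5: row 6 has {4,6}; col 6 has {1,2,3,4,6,7,9}; box has {2,4,6,8,9} → only 5 remains.
E7 = 4: row 7 has {2,6,7,9}; col 5 has {5,7,8}; box has {1,3,7,9} → only 4 remains.
F7 = 8: row 7 has {2,4,6,7,9}; col 6 has {1,2,3,4,5,6,7,9}; box has {1,3,4,7,9} → only 8 remains.
D8 = 2: row 8 has {3,5,7,8}; col 4 has {3,4,6,8,9}; box has {1,3,4,7,8,9} → only 2 remains.
E8 = 6: row 8 has {2,3,5,7,8}; col 5 has {4,5,7,8}; box has {1,2,3,4,7,8,9} → only 6 remains.
D9 = 5: row 9 has {1,4,6,7,8,9}; col 4 has {2,3,4,6,8,9}; box has {1,2,3,4,6,7,8,9} → only 5 remains.
D1 = 1: row 1 has {6,7}; col 4 has {2,3,4,5,6,8,9}; box has {3,4,5,6,7,8} → only 1 remains.
D5 = 7: row 5 has {2,5,8}; col 4 has {1,2,3,4,5,6,8,9}; box has {2,4,5,6,8,9} → only 7 remains.
B8 = 4: row 8 has {2,3,5,6,7,8}; col 2 has {1,5,6,8}; box has {6,7,8,9} → only 4 remains.
C9 = 3: row 9 has {1,4,5,6,7,8,9}; col 3 has {2,4,6,7,8}; box has {4,6,7,8,9} → only 3 remains.
C4 = 1: row 4 has {4,5,6,8,9}; col 3 has {2,3,4,6,7,8}; box has {4,5} → only 1 remains.
E4 = 3: row 4 has {1,4,5,6,8,9}; col 5 has {4,5,6,7,8}; box has {2,4,5,6,7,8,9} → only 3 remains.
H4 = 7: row 4 has {1,3,4,5,6,8,9}; col 8 has {2,5,6}; box has {5,6,8} → only 7 remains.
C5 = 9: row 5 has {2,5,7,8}; col 3 has {1,2,3,4,6,7,8}; box has {1,4,5} → only 9 remains.
E6 = 1: row 6 has {4,5,6}; col 5 has {3,4,5,6,7,8}; box has {2,3,4,5,6,7,8,9} → only 1 remains.
A8 = 1: row 8 has {2,3,4,5,6,7,8}; col 1 has {9}; box has {3,4,6,7,8,9} → only 1 remains.
J8 = 9: row 8 has {1,2,3,4,5,6,7,8}; col 9 has {4,8}; box has {2,4,5,6,7,8} → only 9 remains.
B9 = 2: row 9 has {1,3,4,5,6,7,8,9}; col 2 has {1,4,5,6,8}; box has {1,3,4,6,7,8,9} → only 2 remains.
C3 = 5: row 3 has {3,4,8}; col 3 has {1,2,3,4,6,7,8,9}; box has {1,2,6,8} → only 5 remains.
H3 = 1: row 3 has {3,4,5,8}; col 8 has {2,5,6,7}; box has {9} → only 1 remains.
A4 = 2: row 4 has {1,3,4,5,6,7,8,9}; col 1 has {1,9}; box has {1,4,5,9} → only 2 remains.
B5 = 3: row 5 has {2,5,7,8,9}; col 2 has {1,2,4,5,6,8}; box has {1,2,4,5,9} → only 3 remains.
H5 = 4: row 5 has {2,3,5,7,8,9}; col 8 has {1,2,5,6,7}; box has {5,6,7,8} → only 4 remains.
J5 = 1: row 5 has {2,3,4,5,7,8,9}; col 9 has {4,8,9}; box has {4,5,6,7,8} → only 1 remains.
B6 = 7: row 6 has {1,4,5,6}; col 2 has {1,2,3,4,5,6,8}; box has {1,2,3,4,5,9} → only 7 remains.
A7 = 5: row 7 has {2,4,6,7,8,9}; col 1 has {1,2,9}; box has {1,2,3,4,6,7,8,9} → only 5 remains.
J7 = 3: row 7 has {2,4,5,6,7,8,9}; col 9 has {1,4,8,9}; box has {2,4,5,6,7,8,9} → only 3 remains.
B1 = 9: row 1 has {1,6,7}; col 2 has {1,2,3,4,5,6,7,8}; box has {1,2,5,6,8} → only 9 remains.
E1 = 2: row 1 has {1,6,7,9}; col 5 has {1,3,4,5,6,7,8}; box has {1,3,4,5,6,7,8} → only 2 remains.
J1 = 5: row 1 has {1,2,6,7,9}; col 9 has {1,3,4,8,9}; box has {1,9} → only 5 remains.
H2 = 3: row 2 has {1,2,5,6,8,9}; col 8 has {1,2,4,5,6,7}; box has {1,5,9} → only 3 remains.
J2 = 7: row 2 has {1,2,3,5,6,8,9}; col 9 has {1,3,4,5,8,9}; box has {1,3,5,9} → only 7 remains.
A3 = 7: row 3 has {1,3,4,5,8}; col 1 has {1,2,5,9}; box has {1,2,5,6,8,9} → only 7 remains.
E3 = 9: row 3 has {1,3,4,5,7,8}; col 5 has {1,2,3,4,5,6,7,8}; box has {1,2,3,4,5,6,7,8} → only 9 remains.
G3 = 2: row 3 has {1,3,4,5,7,8,9}; col 7 has {5,6,7,8,9}; box has {1,3,5,7,9} → only 2 remains.
J3 = 6: row 3 has {1,2,3,4,5,7,8,9}; col 9 has {1,3,4,5,7,8,9}; box has {1,2,3,5,7,9} → only 6 remains.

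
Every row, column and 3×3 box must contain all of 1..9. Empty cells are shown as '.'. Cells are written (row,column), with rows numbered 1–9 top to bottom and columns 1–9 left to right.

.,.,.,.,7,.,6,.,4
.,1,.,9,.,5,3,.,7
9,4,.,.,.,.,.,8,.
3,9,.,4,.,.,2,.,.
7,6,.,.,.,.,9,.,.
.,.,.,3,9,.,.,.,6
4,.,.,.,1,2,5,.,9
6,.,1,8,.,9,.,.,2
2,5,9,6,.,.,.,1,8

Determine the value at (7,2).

8

(2,1) = 8: row 2 has {1,3,5,7,9}; col 1 has {2,3,4,6,7,9}; box has {1,4,9} → only 8 remains.
(2,8) = 2: row 2 has {1,3,5,7,8,9}; col 8 has {1,8}; box has {3,4,6,7,8} → only 2 remains.
(3,7) = 1: row 3 has {4,8,9}; col 7 has {2,3,5,6,9}; box has {2,3,4,6,7,8} → only 1 remains.
(3,9) = 5: row 3 has {1,4,8,9}; col 9 has {2,4,6,7,8,9}; box has {1,2,3,4,6,7,8} → only 5 remains.
(4,9) = 1: row 4 has {2,3,4,9}; col 9 has {2,4,5,6,7,8,9}; box has {2,6,9} → only 1 remains.
(5,9) = 3: row 5 has {6,7,9}; col 9 has {1,2,4,5,6,7,8,9}; box has {1,2,6,9} → only 3 remains.
(7,4) = 7: row 7 has {1,2,4,5,9}; col 4 has {3,4,6,8,9}; box has {1,2,6,8,9} → only 7 remains.
(1,1) = 5: row 1 has {4,6,7}; col 1 has {2,3,4,6,7,8,9}; box has {1,4,8,9} → only 5 remains.
(1,8) = 9: row 1 has {4,5,6,7}; col 8 has {1,2,8}; box has {1,2,3,4,5,6,7,8} → only 9 remains.
(2,3) = 6: row 2 has {1,2,3,5,7,8,9}; col 3 has {1,9}; box has {1,4,5,8,9} → only 6 remains.
(2,5) = 4: row 2 has {1,2,3,5,6,7,8,9}; col 5 has {1,7,9}; box has {5,7,9} → only 4 remains.
(3,4) = 2: row 3 has {1,4,5,8,9}; col 4 has {3,4,6,7,8,9}; box has {4,5,7,9} → only 2 remains.
(6,1) = 1: row 6 has {3,6,9}; col 1 has {2,3,4,5,6,7,8,9}; box has {3,6,7,9} → only 1 remains.
(9,5) = 3: row 9 has {1,2,5,6,8,9}; col 5 has {1,4,7,9}; box has {1,2,6,7,8,9} → only 3 remains.
(9,6) = 4: row 9 has {1,2,3,5,6,8,9}; col 6 has {2,5,9}; box has {1,2,3,6,7,8,9} → only 4 remains.
(9,7) = 7: row 9 has {1,2,3,4,5,6,8,9}; col 7 has {1,2,3,5,6,9}; box has {1,2,5,8,9} → only 7 remains.
(1,4) = 1: row 1 has {4,5,6,7,9}; col 4 has {2,3,4,6,7,8,9}; box has {2,4,5,7,9} → only 1 remains.
(3,5) = 6: row 3 has {1,2,4,5,8,9}; col 5 has {1,3,4,7,9}; box has {1,2,4,5,7,9} → only 6 remains.
(3,6) = 3: row 3 has {1,2,4,5,6,8,9}; col 6 has {2,4,5,9}; box has {1,2,4,5,6,7,9} → only 3 remains.
(5,4) = 5: row 5 has {3,6,7,9}; col 4 has {1,2,3,4,6,7,8,9}; box has {3,4,9} → only 5 remains.
(5,8) = 4: row 5 has {3,5,6,7,9}; col 8 has {1,2,8,9}; box has {1,2,3,6,9} → only 4 remains.
(6,7) = 8: row 6 has {1,3,6,9}; col 7 has {1,2,3,5,6,7,9}; box has {1,2,3,4,6,9} → only 8 remains.
(8,5) = 5: row 8 has {1,2,6,8,9}; col 5 has {1,3,4,6,7,9}; box has {1,2,3,4,6,7,8,9} → only 5 remains.
(8,7) = 4: row 8 has {1,2,5,6,8,9}; col 7 has {1,2,3,5,6,7,8,9}; box has {1,2,5,7,8,9} → only 4 remains.
(8,8) = 3: row 8 has {1,2,4,5,6,8,9}; col 8 has {1,2,4,8,9}; box has {1,2,4,5,7,8,9} → only 3 remains.
(1,6) = 8: row 1 has {1,4,5,6,7,9}; col 6 has {2,3,4,5,9}; box has {1,2,3,4,5,6,7,9} → only 8 remains.
(3,3) = 7: row 3 has {1,2,3,4,5,6,8,9}; col 3 has {1,6,9}; box has {1,4,5,6,8,9} → only 7 remains.
(4,5) = 8: row 4 has {1,2,3,4,9}; col 5 has {1,3,4,5,6,7,9}; box has {3,4,5,9} → only 8 remains.
(5,5) = 2: row 5 has {3,4,5,6,7,9}; col 5 has {1,3,4,5,6,7,8,9}; box has {3,4,5,8,9} → only 2 remains.
(5,6) = 1: row 5 has {2,3,4,5,6,7,9}; col 6 has {2,3,4,5,8,9}; box has {2,3,4,5,8,9} → only 1 remains.
(6,2) = 2: row 6 has {1,3,6,8,9}; col 2 has {1,4,5,6,9}; box has {1,3,6,7,9} → only 2 remains.
(6,6) = 7: row 6 has {1,2,3,6,8,9}; col 6 has {1,2,3,4,5,8,9}; box has {1,2,3,4,5,8,9} → only 7 remains.
(6,8) = 5: row 6 has {1,2,3,6,7,8,9}; col 8 has {1,2,3,4,8,9}; box has {1,2,3,4,6,8,9} → only 5 remains.
(7,8) = 6: row 7 has {1,2,4,5,7,9}; col 8 has {1,2,3,4,5,8,9}; box has {1,2,3,4,5,7,8,9} → only 6 remains.
(8,2) = 7: row 8 has {1,2,3,4,5,6,8,9}; col 2 has {1,2,4,5,6,9}; box has {1,2,4,5,6,9} → only 7 remains.
(1,2) = 3: row 1 has {1,4,5,6,7,8,9}; col 2 has {1,2,4,5,6,7,9}; box has {1,4,5,6,7,8,9} → only 3 remains.
(1,3) = 2: row 1 has {1,3,4,5,6,7,8,9}; col 3 has {1,6,7,9}; box has {1,3,4,5,6,7,8,9} → only 2 remains.
(4,3) = 5: row 4 has {1,2,3,4,8,9}; col 3 has {1,2,6,7,9}; box has {1,2,3,6,7,9} → only 5 remains.
(4,6) = 6: row 4 has {1,2,3,4,5,8,9}; col 6 has {1,2,3,4,5,7,8,9}; box has {1,2,3,4,5,7,8,9} → only 6 remains.
(4,8) = 7: row 4 has {1,2,3,4,5,6,8,9}; col 8 has {1,2,3,4,5,6,8,9}; box has {1,2,3,4,5,6,8,9} → only 7 remains.
(5,3) = 8: row 5 has {1,2,3,4,5,6,7,9}; col 3 has {1,2,5,6,7,9}; box has {1,2,3,5,6,7,9} → only 8 remains.
(6,3) = 4: row 6 has {1,2,3,5,6,7,8,9}; col 3 has {1,2,5,6,7,8,9}; box has {1,2,3,5,6,7,8,9} → only 4 remains.
(7,2) = 8: row 7 has {1,2,4,5,6,7,9}; col 2 has {1,2,3,4,5,6,7,9}; box has {1,2,4,5,6,7,9} → only 8 remains.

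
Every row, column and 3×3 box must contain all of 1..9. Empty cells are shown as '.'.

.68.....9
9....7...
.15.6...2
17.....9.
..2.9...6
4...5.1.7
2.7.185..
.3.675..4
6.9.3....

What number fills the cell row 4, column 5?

row 7, column 2 = 4 (sole candidate).
row 7, column 4 = 9 (sole candidate).
row 7, column 9 = 3 (sole candidate).
row 8, column 1 = 8 (sole candidate).
row 8, column 3 = 1 (sole candidate).
row 8, column 8 = 2 (sole candidate).
row 9, column 2 = 5 (sole candidate).
row 2, column 2 = 2 (sole candidate).
row 5, column 2 = 8 (sole candidate).
row 6, column 2 = 9 (sole candidate).
row 7, column 8 = 6 (sole candidate).
row 8, column 7 = 9 (sole candidate).
row 2, column 7 = 6 (hidden single in row 2).
row 3, column 6 = 9 (hidden single in row 3).
row 4, column 9 = 5 (hidden single in row 4).
row 5, column 1 = 5 (hidden single in row 5).
row 5, column 4 = 7 (hidden single in row 5).
row 5, column 6 = 1 (hidden single in row 5).
row 2, column 3 = 4 (hidden single in column 3).
row 2, column 5 = 8 (sole candidate).
row 2, column 9 = 1 (sole candidate).
row 9, column 9 = 8 (sole candidate).
row 9, column 7 = 7 (sole candidate).
row 9, column 8 = 1 (sole candidate).
row 1, column 4 = 1 (hidden single in row 1).
row 1, column 8 = 5 (hidden single in row 1).
row 2, column 8 = 3 (sole candidate).
row 5, column 8 = 4 (sole candidate).
row 6, column 8 = 8 (sole candidate).
row 1, column 7 = 4 (sole candidate).
row 2, column 4 = 5 (sole candidate).
row 3, column 7 = 8 (sole candidate).
row 3, column 8 = 7 (sole candidate).
row 5, column 7 = 3 (sole candidate).
row 1, column 5 = 2 (sole candidate).
row 1, column 6 = 3 (sole candidate).
row 3, column 1 = 3 (sole candidate).
row 3, column 4 = 4 (sole candidate).
row 4, column 5 = 4: row 4 has {1,5,7,9}; col 5 has {1,2,3,5,6,7,8,9}; box has {1,5,7,9} → only 4 remains.

4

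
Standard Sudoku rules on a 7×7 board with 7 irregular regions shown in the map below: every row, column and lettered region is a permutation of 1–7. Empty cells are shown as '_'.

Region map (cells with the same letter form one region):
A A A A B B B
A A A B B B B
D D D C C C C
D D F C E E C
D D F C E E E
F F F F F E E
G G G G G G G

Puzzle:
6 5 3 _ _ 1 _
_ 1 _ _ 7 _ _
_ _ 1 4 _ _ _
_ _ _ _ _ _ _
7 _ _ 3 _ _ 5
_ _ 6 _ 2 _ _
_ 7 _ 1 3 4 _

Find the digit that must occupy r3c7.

7

r1c5 = 4: row 1 has {1,3,5,6}; col 5 has {2,3,7}; region has {1,7} → only 4 remains.
r1c7 = 2: row 1 has {1,3,4,5,6}; col 7 has {5}; region has {1,4,7} → only 2 remains.
r5c3 = 4: row 5 has {3,5,7}; col 3 has {1,3,6}; region has {2,6} → only 4 remains.
r6c2 = 3: row 6 has {2,6}; col 2 has {1,5,7}; region has {2,4,6} → only 3 remains.
r6c6 = 7: row 6 has {2,3,6}; col 6 has {1,4}; region has {5} → only 7 remains.
r7c7 = 6: row 7 has {1,3,4,7}; col 7 has {2,5}; region has {1,3,4,7} → only 6 remains.
r1c4 = 7: row 1 has {1,2,3,4,5,6}; col 4 has {1,3,4}; region has {1,3,5,6} → only 7 remains.
r2c3 = 2: row 2 has {1,7}; col 3 has {1,3,4,6}; region has {1,3,5,6,7} → only 2 remains.
r2c7 = 3: row 2 has {1,2,7}; col 7 has {2,5,6}; region has {1,2,4,7} → only 3 remains.
r3c7 = 7: row 3 has {1,4}; col 7 has {2,3,5,6}; region has {3,4} → only 7 remains.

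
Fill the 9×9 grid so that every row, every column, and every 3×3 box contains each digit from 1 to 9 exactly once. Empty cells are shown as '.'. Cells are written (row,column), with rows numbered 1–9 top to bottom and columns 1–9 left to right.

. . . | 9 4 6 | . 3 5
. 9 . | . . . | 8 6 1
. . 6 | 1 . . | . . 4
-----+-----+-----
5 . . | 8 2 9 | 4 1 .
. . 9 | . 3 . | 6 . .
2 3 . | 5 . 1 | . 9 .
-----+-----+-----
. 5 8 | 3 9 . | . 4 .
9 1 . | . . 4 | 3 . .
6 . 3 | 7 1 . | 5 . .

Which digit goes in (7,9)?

6

(2,4) = 2 (sole candidate).
(4,3) = 7 (sole candidate).
(4,9) = 3 (sole candidate).
(5,4) = 4 (sole candidate).
(5,6) = 7 (sole candidate).
(6,3) = 4 (sole candidate).
(6,5) = 6 (sole candidate).
(6,7) = 7 (sole candidate).
(6,9) = 8 (sole candidate).
(7,1) = 7 (sole candidate).
(7,6) = 2 (sole candidate).
(7,7) = 1 (sole candidate).
(7,9) = 6: row 7 has {1,2,3,4,5,7,8,9}; col 9 has {1,3,4,5,8}; box has {1,3,4,5} → only 6 remains.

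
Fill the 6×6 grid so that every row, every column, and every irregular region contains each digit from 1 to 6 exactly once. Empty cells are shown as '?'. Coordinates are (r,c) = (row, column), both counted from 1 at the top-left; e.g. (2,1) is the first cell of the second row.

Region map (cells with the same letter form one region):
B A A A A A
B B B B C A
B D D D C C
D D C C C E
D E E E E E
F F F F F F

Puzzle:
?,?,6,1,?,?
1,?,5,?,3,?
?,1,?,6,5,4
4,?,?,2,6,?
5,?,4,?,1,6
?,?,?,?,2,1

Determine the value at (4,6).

5

(1,5) = 4: row 1 has {1,6}; col 5 has {1,2,3,5,6}; region has {1,6} → only 4 remains.
(2,4) = 4: row 2 has {1,3,5}; col 4 has {1,2,6}; region has {1,5} → only 4 remains.
(2,6) = 2: row 2 has {1,3,4,5}; col 6 has {1,4,6}; region has {1,4,6} → only 2 remains.
(4,2) = 3: row 4 has {2,4,6}; col 2 has {1}; region has {1,4,5,6} → only 3 remains.
(4,3) = 1: row 4 has {2,3,4,6}; col 3 has {4,5,6}; region has {2,3,4,5,6} → only 1 remains.
(4,6) = 5: row 4 has {1,2,3,4,6}; col 6 has {1,2,4,6}; region has {1,4,6} → only 5 remains.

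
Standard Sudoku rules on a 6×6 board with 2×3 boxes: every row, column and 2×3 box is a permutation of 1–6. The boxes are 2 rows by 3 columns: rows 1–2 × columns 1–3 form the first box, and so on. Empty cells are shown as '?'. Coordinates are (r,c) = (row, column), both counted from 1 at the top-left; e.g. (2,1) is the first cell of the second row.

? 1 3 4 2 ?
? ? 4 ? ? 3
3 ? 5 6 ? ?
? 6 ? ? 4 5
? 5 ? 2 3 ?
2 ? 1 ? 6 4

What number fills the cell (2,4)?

(1,6) = 6: row 1 has {1,2,3,4}; col 6 has {3,4,5}; box has {2,3,4} → only 6 remains.
(2,2) = 2: row 2 has {3,4}; col 2 has {1,5,6}; box has {1,3,4} → only 2 remains.
(3,2) = 4: row 3 has {3,5,6}; col 2 has {1,2,5,6}; box has {3,5,6} → only 4 remains.
(3,5) = 1: row 3 has {3,4,5,6}; col 5 has {2,3,4,6}; box has {4,5,6} → only 1 remains.
(3,6) = 2: row 3 has {1,3,4,5,6}; col 6 has {3,4,5,6}; box has {1,4,5,6} → only 2 remains.
(4,1) = 1: row 4 has {4,5,6}; col 1 has {2,3}; box has {3,4,5,6} → only 1 remains.
(4,3) = 2: row 4 has {1,4,5,6}; col 3 has {1,3,4,5}; box has {1,3,4,5,6} → only 2 remains.
(4,4) = 3: row 4 has {1,2,4,5,6}; col 4 has {2,4,6}; box has {1,2,4,5,6} → only 3 remains.
(5,3) = 6: row 5 has {2,3,5}; col 3 has {1,2,3,4,5}; box has {1,2,5} → only 6 remains.
(5,6) = 1: row 5 has {2,3,5,6}; col 6 has {2,3,4,5,6}; box has {2,3,4,6} → only 1 remains.
(6,2) = 3: row 6 has {1,2,4,6}; col 2 has {1,2,4,5,6}; box has {1,2,5,6} → only 3 remains.
(6,4) = 5: row 6 has {1,2,3,4,6}; col 4 has {2,3,4,6}; box has {1,2,3,4,6} → only 5 remains.
(1,1) = 5: row 1 has {1,2,3,4,6}; col 1 has {1,2,3}; box has {1,2,3,4} → only 5 remains.
(2,1) = 6: row 2 has {2,3,4}; col 1 has {1,2,3,5}; box has {1,2,3,4,5} → only 6 remains.
(2,4) = 1: row 2 has {2,3,4,6}; col 4 has {2,3,4,5,6}; box has {2,3,4,6} → only 1 remains.

1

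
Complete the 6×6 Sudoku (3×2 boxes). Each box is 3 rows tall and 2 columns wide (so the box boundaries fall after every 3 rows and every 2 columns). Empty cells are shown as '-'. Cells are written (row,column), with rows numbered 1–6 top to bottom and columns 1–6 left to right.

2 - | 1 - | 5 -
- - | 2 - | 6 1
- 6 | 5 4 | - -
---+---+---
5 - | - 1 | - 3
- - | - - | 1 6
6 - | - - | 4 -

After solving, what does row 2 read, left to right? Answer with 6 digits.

452361

(1,6) = 4: row 1 has {1,2,5}; col 6 has {1,3,6}; box has {1,5,6} → only 4 remains.
(2,4) = 3: row 2 has {1,2,6}; col 4 has {1,4}; box has {1,2,4,5} → only 3 remains.
(3,6) = 2: row 3 has {4,5,6}; col 6 has {1,3,4,6}; box has {1,4,5,6} → only 2 remains.
(4,5) = 2: row 4 has {1,3,5}; col 5 has {1,4,5,6}; box has {1,3,4,6} → only 2 remains.
(6,3) = 3: row 6 has {4,6}; col 3 has {1,2,5}; box has {1} → only 3 remains.
(6,6) = 5: row 6 has {3,4,6}; col 6 has {1,2,3,4,6}; box has {1,2,3,4,6} → only 5 remains.
(1,2) = 3: row 1 has {1,2,4,5}; col 2 has {6}; box has {2,6} → only 3 remains.
(1,4) = 6: row 1 has {1,2,3,4,5}; col 4 has {1,3,4}; box has {1,2,3,4,5} → only 6 remains.
(2,1) = 4: row 2 has {1,2,3,6}; col 1 has {2,5,6}; box has {2,3,6} → only 4 remains.
(2,2) = 5: row 2 has {1,2,3,4,6}; col 2 has {3,6}; box has {2,3,4,6} → only 5 remains.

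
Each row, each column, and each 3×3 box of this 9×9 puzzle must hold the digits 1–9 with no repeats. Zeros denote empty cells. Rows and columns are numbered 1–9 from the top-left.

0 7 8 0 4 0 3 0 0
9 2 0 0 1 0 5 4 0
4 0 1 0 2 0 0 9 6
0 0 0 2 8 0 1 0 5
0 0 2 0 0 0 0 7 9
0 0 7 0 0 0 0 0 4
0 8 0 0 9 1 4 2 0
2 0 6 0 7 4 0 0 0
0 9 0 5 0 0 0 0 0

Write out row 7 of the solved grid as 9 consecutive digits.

785691423

row 1, column 8 = 1: row 1 has {3,4,7,8}; col 8 has {2,4,7,9}; box has {3,4,5,6,9} → only 1 remains.
row 1, column 9 = 2: row 1 has {1,3,4,7,8}; col 9 has {4,5,6,9}; box has {1,3,4,5,6,9} → only 2 remains.
row 2, column 3 = 3: row 2 has {1,2,4,5,9}; col 3 has {1,2,6,7,8}; box has {1,2,4,7,8,9} → only 3 remains.
row 3, column 2 = 5: row 3 has {1,2,4,6,9}; col 2 has {2,7,8,9}; box has {1,2,3,4,7,8,9} → only 5 remains.
row 7, column 3 = 5: row 7 has {1,2,4,8,9}; col 3 has {1,2,3,6,7,8}; box has {2,6,8,9} → only 5 remains.
row 9, column 3 = 4: row 9 has {5,9}; col 3 has {1,2,3,5,6,7,8}; box has {2,5,6,8,9} → only 4 remains.
row 1, column 1 = 6: row 1 has {1,2,3,4,7,8}; col 1 has {2,4,9}; box has {1,2,3,4,5,7,8,9} → only 6 remains.
row 1, column 4 = 9: row 1 has {1,2,3,4,6,7,8}; col 4 has {2,5}; box has {1,2,4} → only 9 remains.
row 1, column 6 = 5: row 1 has {1,2,3,4,6,7,8,9}; col 6 has {1,4}; box has {1,2,4,9} → only 5 remains.
row 4, column 1 = 3: row 4 has {1,2,5,8}; col 1 has {2,4,6,9}; box has {2,7} → only 3 remains.
row 4, column 3 = 9: row 4 has {1,2,3,5,8}; col 3 has {1,2,3,4,5,6,7,8}; box has {2,3,7} → only 9 remains.
row 4, column 8 = 6: row 4 has {1,2,3,5,8,9}; col 8 has {1,2,4,7,9}; box has {1,4,5,7,9} → only 6 remains.
row 5, column 7 = 8: row 5 has {2,7,9}; col 7 has {1,3,4,5}; box has {1,4,5,6,7,9} → only 8 remains.
row 6, column 7 = 2: row 6 has {4,7}; col 7 has {1,3,4,5,8}; box has {1,4,5,6,7,8,9} → only 2 remains.
row 6, column 8 = 3: row 6 has {2,4,7}; col 8 has {1,2,4,6,7,9}; box has {1,2,4,5,6,7,8,9} → only 3 remains.
row 7, column 1 = 7: row 7 has {1,2,4,5,8,9}; col 1 has {2,3,4,6,9}; box has {2,4,5,6,8,9} → only 7 remains.
row 7, column 9 = 3: row 7 has {1,2,4,5,7,8,9}; col 9 has {2,4,5,6,9}; box has {2,4} → only 3 remains.
row 8, column 7 = 9: row 8 has {2,4,6,7}; col 7 has {1,2,3,4,5,8}; box has {2,3,4} → only 9 remains.
row 9, column 1 = 1: row 9 has {4,5,9}; col 1 has {2,3,4,6,7,9}; box has {2,4,5,6,7,8,9} → only 1 remains.
row 9, column 8 = 8: row 9 has {1,4,5,9}; col 8 has {1,2,3,4,6,7,9}; box has {2,3,4,9} → only 8 remains.
row 9, column 9 = 7: row 9 has {1,4,5,8,9}; col 9 has {2,3,4,5,6,9}; box has {2,3,4,8,9} → only 7 remains.
row 2, column 9 = 8: row 2 has {1,2,3,4,5,9}; col 9 has {2,3,4,5,6,7,9}; box has {1,2,3,4,5,6,9} → only 8 remains.
row 3, column 7 = 7: row 3 has {1,2,4,5,6,9}; col 7 has {1,2,3,4,5,8,9}; box has {1,2,3,4,5,6,8,9} → only 7 remains.
row 4, column 2 = 4: row 4 has {1,2,3,5,6,8,9}; col 2 has {2,5,7,8,9}; box has {2,3,7,9} → only 4 remains.
row 4, column 6 = 7: row 4 has {1,2,3,4,5,6,8,9}; col 6 has {1,4,5}; box has {2,8} → only 7 remains.
row 5, column 1 = 5: row 5 has {2,7,8,9}; col 1 has {1,2,3,4,6,7,9}; box has {2,3,4,7,9} → only 5 remains.
row 6, column 1 = 8: row 6 has {2,3,4,7}; col 1 has {1,2,3,4,5,6,7,9}; box has {2,3,4,5,7,9} → only 8 remains.
row 7, column 4 = 6: row 7 has {1,2,3,4,5,7,8,9}; col 4 has {2,5,9}; box has {1,4,5,7,9} → only 6 remains.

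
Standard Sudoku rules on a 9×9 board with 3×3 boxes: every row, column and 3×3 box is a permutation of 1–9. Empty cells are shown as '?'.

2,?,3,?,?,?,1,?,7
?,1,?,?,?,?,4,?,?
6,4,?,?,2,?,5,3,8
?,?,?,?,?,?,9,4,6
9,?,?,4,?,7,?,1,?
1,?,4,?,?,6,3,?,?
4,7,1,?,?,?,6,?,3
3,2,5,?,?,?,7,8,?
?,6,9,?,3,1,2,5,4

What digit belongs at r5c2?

r3c3 = 7 (sole candidate).
r3c6 = 9 (sole candidate).
r5c7 = 8 (sole candidate).
r7c8 = 9 (sole candidate).
r8c6 = 4 (sole candidate).
r8c9 = 1 (sole candidate).
r9c1 = 8 (sole candidate).
r9c4 = 7 (sole candidate).
r1c8 = 6 (sole candidate).
r2c1 = 5 (sole candidate).
r2c3 = 8 (sole candidate).
r2c6 = 3 (sole candidate).
r2c8 = 2 (sole candidate).
r2c9 = 9 (sole candidate).
r3c4 = 1 (sole candidate).
r4c1 = 7 (sole candidate).
r4c3 = 2 (sole candidate).
r5c3 = 6 (sole candidate).
r5c5 = 5 (sole candidate).
r5c9 = 2 (sole candidate).
r6c8 = 7 (sole candidate).
r6c9 = 5 (sole candidate).
r7c5 = 8 (sole candidate).
r1c2 = 9 (sole candidate).
r1c5 = 4 (sole candidate).
r2c4 = 6 (sole candidate).
r2c5 = 7 (sole candidate).
r4c5 = 1 (sole candidate).
r4c6 = 8 (sole candidate).
r5c2 = 3: row 5 has {1,2,4,5,6,7,8,9}; col 2 has {1,2,4,6,7,9}; box has {1,2,4,6,7,9} → only 3 remains.

3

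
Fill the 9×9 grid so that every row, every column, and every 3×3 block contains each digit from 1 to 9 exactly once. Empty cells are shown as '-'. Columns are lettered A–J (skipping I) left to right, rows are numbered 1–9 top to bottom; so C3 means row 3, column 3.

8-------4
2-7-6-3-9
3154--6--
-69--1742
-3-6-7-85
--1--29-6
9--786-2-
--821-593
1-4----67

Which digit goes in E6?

B1 = 9 (sole candidate).
C1 = 6 (sole candidate).
B2 = 4 (sole candidate).
H3 = 7 (sole candidate).
J3 = 8 (sole candidate).
A4 = 5 (sole candidate).
E4 = 3 (sole candidate).
A5 = 4 (sole candidate).
C5 = 2 (sole candidate).
E5 = 9 (sole candidate).
G5 = 1 (sole candidate).
A6 = 7 (sole candidate).
B6 = 8 (sole candidate).
D6 = 5 (sole candidate).
E6 = 4: row 6 has {1,2,5,6,7,8,9}; col 5 has {1,3,6,8,9}; box has {1,2,3,5,6,7,9} → only 4 remains.

4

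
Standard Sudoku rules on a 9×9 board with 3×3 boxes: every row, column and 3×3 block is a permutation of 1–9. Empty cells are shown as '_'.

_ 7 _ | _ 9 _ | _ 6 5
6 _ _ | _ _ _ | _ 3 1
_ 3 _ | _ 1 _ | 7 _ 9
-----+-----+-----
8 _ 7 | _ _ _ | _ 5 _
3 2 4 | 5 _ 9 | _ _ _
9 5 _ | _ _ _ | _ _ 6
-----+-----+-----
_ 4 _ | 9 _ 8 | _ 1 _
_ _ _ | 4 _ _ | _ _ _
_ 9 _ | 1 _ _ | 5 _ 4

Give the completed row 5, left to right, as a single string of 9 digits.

324569178

r2c2 = 8 (sole candidate).
r6c3 = 1 (sole candidate).
r1c3 = 2 (sole candidate).
r3c3 = 5 (sole candidate).
r4c2 = 6 (sole candidate).
r8c2 = 1 (sole candidate).
r2c3 = 9 (sole candidate).
r3c1 = 4 (sole candidate).
r1c1 = 1 (sole candidate).
r4c7 = 9 (hidden single in row 4).
r4c6 = 1 (hidden single in row 4).
r4c5 = 4 (hidden single in row 4).
r5c7 = 1: in row 5, 1 can only go here (every other open cell in that row sees a 1).
r5c5 = 6: in row 5, 6 can only go here (every other open cell in that row sees a 6).
r8c8 = 9 (hidden single in row 8).
r3c4 = 6 (hidden single in column 4).
r3c6 = 2 (sole candidate).
r3c8 = 8 (sole candidate).
r5c8 = 7: row 5 has {1,2,3,4,5,6,9}; col 8 has {1,3,5,6,8,9}; box has {1,5,6,9} → only 7 remains.
r5c9 = 8: row 5 has {1,2,3,4,5,6,7,9}; col 9 has {1,4,5,6,9}; box has {1,5,6,7,9} → only 8 remains.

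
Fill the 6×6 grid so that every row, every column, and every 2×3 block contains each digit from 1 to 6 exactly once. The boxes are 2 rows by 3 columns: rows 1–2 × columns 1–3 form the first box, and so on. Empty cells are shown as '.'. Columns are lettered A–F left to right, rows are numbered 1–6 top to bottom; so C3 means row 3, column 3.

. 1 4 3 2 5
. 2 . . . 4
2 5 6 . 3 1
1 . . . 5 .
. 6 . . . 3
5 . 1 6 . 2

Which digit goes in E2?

A1 = 6: row 1 has {1,2,3,4,5}; col 1 has {1,2,5}; box has {1,2,4} → only 6 remains.
A2 = 3: row 2 has {2,4}; col 1 has {1,2,5,6}; box has {1,2,4,6} → only 3 remains.
C2 = 5: row 2 has {2,3,4}; col 3 has {1,4,6}; box has {1,2,3,4,6} → only 5 remains.
D2 = 1: row 2 has {2,3,4,5}; col 4 has {3,6}; box has {2,3,4,5} → only 1 remains.
E2 = 6: row 2 has {1,2,3,4,5}; col 5 has {2,3,5}; box has {1,2,3,4,5} → only 6 remains.

6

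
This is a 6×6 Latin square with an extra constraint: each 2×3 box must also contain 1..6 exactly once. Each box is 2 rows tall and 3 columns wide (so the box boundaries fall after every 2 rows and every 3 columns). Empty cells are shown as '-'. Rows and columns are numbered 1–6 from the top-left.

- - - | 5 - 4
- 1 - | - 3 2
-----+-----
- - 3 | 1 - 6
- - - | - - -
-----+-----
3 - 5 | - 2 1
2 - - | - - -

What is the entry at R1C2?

R1C1 = 6: row 1 has {4,5}; col 1 has {2,3}; box has {1} → only 6 remains.
R1C3 = 2: row 1 has {4,5,6}; col 3 has {3,5}; box has {1,6} → only 2 remains.
R1C5 = 1: row 1 has {2,4,5,6}; col 5 has {2,3}; box has {2,3,4,5} → only 1 remains.
R2C3 = 4: row 2 has {1,2,3}; col 3 has {2,3,5}; box has {1,2,6} → only 4 remains.
R2C4 = 6: row 2 has {1,2,3,4}; col 4 has {1,5}; box has {1,2,3,4,5} → only 6 remains.
R5C4 = 4: row 5 has {1,2,3,5}; col 4 has {1,5,6}; box has {1,2} → only 4 remains.
R6C4 = 3: row 6 has {2}; col 4 has {1,4,5,6}; box has {1,2,4} → only 3 remains.
R6C6 = 5: row 6 has {2,3}; col 6 has {1,2,4,6}; box has {1,2,3,4} → only 5 remains.
R1C2 = 3: row 1 has {1,2,4,5,6}; col 2 has {1}; box has {1,2,4,6} → only 3 remains.

3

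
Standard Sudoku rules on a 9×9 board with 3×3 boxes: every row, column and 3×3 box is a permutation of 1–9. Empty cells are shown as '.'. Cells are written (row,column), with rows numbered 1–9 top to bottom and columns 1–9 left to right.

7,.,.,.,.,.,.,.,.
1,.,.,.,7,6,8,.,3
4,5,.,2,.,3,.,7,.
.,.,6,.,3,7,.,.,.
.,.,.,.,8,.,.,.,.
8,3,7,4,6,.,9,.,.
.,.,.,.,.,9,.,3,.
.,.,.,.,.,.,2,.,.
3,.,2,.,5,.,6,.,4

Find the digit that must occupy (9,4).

(2,3) = 9: row 2 has {1,3,6,7,8}; col 3 has {2,6,7}; box has {1,4,5,7} → only 9 remains.
(2,4) = 5: row 2 has {1,3,6,7,8,9}; col 4 has {2,4}; box has {2,3,6,7} → only 5 remains.
(3,3) = 8: row 3 has {2,3,4,5,7}; col 3 has {2,6,7,9}; box has {1,4,5,7,9} → only 8 remains.
(3,7) = 1: row 3 has {2,3,4,5,7,8}; col 7 has {2,6,8,9}; box has {3,7,8} → only 1 remains.
(1,3) = 3: row 1 has {7}; col 3 has {2,6,7,8,9}; box has {1,4,5,7,8,9} → only 3 remains.
(2,2) = 2: row 2 has {1,3,5,6,7,8,9}; col 2 has {3,5}; box has {1,3,4,5,7,8,9} → only 2 remains.
(2,8) = 4: row 2 has {1,2,3,5,6,7,8,9}; col 8 has {3,7}; box has {1,3,7,8} → only 4 remains.
(3,5) = 9: row 3 has {1,2,3,4,5,7,8}; col 5 has {3,5,6,7,8}; box has {2,3,5,6,7} → only 9 remains.
(3,9) = 6: row 3 has {1,2,3,4,5,7,8,9}; col 9 has {3,4}; box has {1,3,4,7,8} → only 6 remains.
(1,2) = 6: row 1 has {3,7}; col 2 has {2,3,5}; box has {1,2,3,4,5,7,8,9} → only 6 remains.
(1,7) = 5: row 1 has {3,6,7}; col 7 has {1,2,6,8,9}; box has {1,3,4,6,7,8} → only 5 remains.
(4,7) = 4: row 4 has {3,6,7}; col 7 has {1,2,5,6,8,9}; box has {9} → only 4 remains.
(7,7) = 7: row 7 has {3,9}; col 7 has {1,2,4,5,6,8,9}; box has {2,3,4,6} → only 7 remains.
(5,7) = 3: row 5 has {8}; col 7 has {1,2,4,5,6,7,8,9}; box has {4,9} → only 3 remains.
(5,8) = 6: in row 5, 6 can only go here (every other open cell in that row sees a 6).
(5,9) = 7: in row 5, 7 can only go here (every other open cell in that row sees a 7).
(7,5) = 2: in row 7, 2 can only go here (every other open cell in that row sees a 2).
(8,4) = 3: in row 8, 3 can only go here (every other open cell in that row sees a 3).
(8,1) = 6: in row 8, 6 can only go here (every other open cell in that row sees a 6).
(8,2) = 7: in row 8, 7 can only go here (every other open cell in that row sees a 7).
(7,1) = 5: row 7 has {2,3,7,9}; col 1 has {1,3,4,6,7,8}; box has {2,3,6,7} → only 5 remains.
(7,4) = 6: in row 7, 6 can only go here (every other open cell in that row sees a 6).
(9,4) = 7: in row 9, 7 can only go here (every other open cell in that row sees a 7).

7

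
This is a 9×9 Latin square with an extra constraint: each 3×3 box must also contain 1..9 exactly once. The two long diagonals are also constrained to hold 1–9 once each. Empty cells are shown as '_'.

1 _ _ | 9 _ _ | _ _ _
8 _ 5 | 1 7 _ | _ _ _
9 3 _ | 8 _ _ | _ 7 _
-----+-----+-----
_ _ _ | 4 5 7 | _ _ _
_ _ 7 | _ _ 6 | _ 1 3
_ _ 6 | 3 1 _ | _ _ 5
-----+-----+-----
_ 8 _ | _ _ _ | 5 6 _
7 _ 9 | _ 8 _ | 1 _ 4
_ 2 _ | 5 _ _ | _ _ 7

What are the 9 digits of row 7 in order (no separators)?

row 2, column 2 = 6 (sole candidate).
row 3, column 3 = 2 (sole candidate).
row 5, column 4 = 2 (sole candidate).
row 5, column 5 = 9 (sole candidate).
row 6, column 6 = 8 (sole candidate).
row 7, column 4 = 7: row 7 has {5,6,8}; col 4 has {1,2,3,4,5,8,9}; box has {5,8} → only 7 remains.
row 8, column 2 = 5 (sole candidate).
row 8, column 4 = 6 (sole candidate).
row 8, column 8 = 3 (sole candidate).
row 1, column 3 = 4 (sole candidate).
row 5, column 2 = 4 (sole candidate).
row 5, column 7 = 8 (sole candidate).
row 6, column 1 = 2 (sole candidate).
row 6, column 2 = 9 (sole candidate).
row 6, column 8 = 4 (sole candidate).
row 7, column 3 = 1: row 7 has {5,6,7,8}; col 3 has {2,4,5,6,7,9}; box has {2,5,7,8,9}; anti-diagonal has {3,5,7,9} → only 1 remains.
row 8, column 6 = 2 (sole candidate).
row 9, column 3 = 3 (sole candidate).
row 9, column 5 = 4 (sole candidate).
row 9, column 7 = 9 (sole candidate).
row 9, column 8 = 8 (sole candidate).
row 1, column 2 = 7 (sole candidate).
row 2, column 8 = 2 (sole candidate).
row 2, column 9 = 9 (sole candidate).
row 3, column 5 = 6 (sole candidate).
row 3, column 7 = 4 (sole candidate).
row 3, column 9 = 1 (sole candidate).
row 4, column 1 = 3 (sole candidate).
row 4, column 2 = 1 (sole candidate).
row 4, column 3 = 8 (sole candidate).
row 4, column 8 = 9 (sole candidate).
row 5, column 1 = 5 (sole candidate).
row 6, column 7 = 7 (sole candidate).
row 7, column 1 = 4: row 7 has {1,5,6,7,8}; col 1 has {1,2,3,5,7,8,9}; box has {1,2,3,5,7,8,9} → only 4 remains.
row 7, column 5 = 3: row 7 has {1,4,5,6,7,8}; col 5 has {1,4,5,6,7,8,9}; box has {2,4,5,6,7,8} → only 3 remains.
row 7, column 6 = 9: row 7 has {1,3,4,5,6,7,8}; col 6 has {2,6,7,8}; box has {2,3,4,5,6,7,8} → only 9 remains.
row 7, column 9 = 2: row 7 has {1,3,4,5,6,7,8,9}; col 9 has {1,3,4,5,7,9}; box has {1,3,4,5,6,7,8,9} → only 2 remains.

481739562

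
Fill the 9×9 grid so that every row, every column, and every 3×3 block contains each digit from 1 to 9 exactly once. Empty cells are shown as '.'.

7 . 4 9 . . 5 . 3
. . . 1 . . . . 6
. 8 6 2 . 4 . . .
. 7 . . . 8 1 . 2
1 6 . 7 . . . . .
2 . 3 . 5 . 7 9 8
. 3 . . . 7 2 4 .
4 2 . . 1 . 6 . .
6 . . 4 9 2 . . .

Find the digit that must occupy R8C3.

R1C2 = 1 (sole candidate).
R1C6 = 6 (sole candidate).
R3C7 = 9 (sole candidate).
R6C2 = 4 (sole candidate).
R6C4 = 6 (sole candidate).
R6C6 = 1 (sole candidate).
R9C2 = 5 (sole candidate).
R1C5 = 8 (sole candidate).
R1C8 = 2 (sole candidate).
R2C2 = 9 (sole candidate).
R4C4 = 3 (sole candidate).
R4C5 = 4 (sole candidate).
R5C5 = 2 (sole candidate).
R5C6 = 9 (sole candidate).
R7C5 = 6 (sole candidate).
R2C3 = 2 (hidden single in row 2).
R2C7 = 4 (hidden single in row 2).
R5C7 = 3 (sole candidate).
R5C8 = 5 (sole candidate).
R5C9 = 4 (sole candidate).
R9C7 = 8 (sole candidate).
R4C8 = 6 (sole candidate).
R5C3 = 8 (sole candidate).
R2C8 = 8 (hidden single in row 2).
R2C5 = 7 (hidden single in row 2).
R3C5 = 3 (sole candidate).
R2C6 = 5 (sole candidate).
R3C1 = 5 (sole candidate).
R4C1 = 9 (sole candidate).
R4C3 = 5 (sole candidate).
R7C1 = 8 (sole candidate).
R7C4 = 5 (sole candidate).
R8C4 = 8 (sole candidate).
R8C6 = 3 (sole candidate).
R8C8 = 7 (sole candidate).
R9C9 = 1 (sole candidate).
R2C1 = 3 (sole candidate).
R3C8 = 1 (sole candidate).
R3C9 = 7 (sole candidate).
R7C9 = 9 (sole candidate).
R8C3 = 9: row 8 has {1,2,3,4,6,7,8}; col 3 has {2,3,4,5,6,8}; box has {2,3,4,5,6,8} → only 9 remains.

9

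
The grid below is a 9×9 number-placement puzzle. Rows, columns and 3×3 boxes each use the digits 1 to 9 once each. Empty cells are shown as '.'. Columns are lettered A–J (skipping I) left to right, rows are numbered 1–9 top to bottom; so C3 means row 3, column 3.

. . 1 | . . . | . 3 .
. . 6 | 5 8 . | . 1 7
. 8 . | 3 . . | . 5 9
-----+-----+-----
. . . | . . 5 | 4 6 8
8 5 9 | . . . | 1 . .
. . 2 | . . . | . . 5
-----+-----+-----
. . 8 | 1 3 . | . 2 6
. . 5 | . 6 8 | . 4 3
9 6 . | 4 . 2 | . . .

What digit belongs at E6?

G2 = 2: row 2 has {1,5,6,7,8}; col 7 has {1,4}; box has {1,3,5,7,9} → only 2 remains.
G3 = 6: row 3 has {3,5,8,9}; col 7 has {1,2,4}; box has {1,2,3,5,7,9} → only 6 remains.
H5 = 7: row 5 has {1,5,8,9}; col 8 has {1,2,3,4,5,6}; box has {1,4,5,6,8} → only 7 remains.
J5 = 2: row 5 has {1,5,7,8,9}; col 9 has {3,5,6,7,8,9}; box has {1,4,5,6,7,8} → only 2 remains.
H6 = 9: row 6 has {2,5}; col 8 has {1,2,3,4,5,6,7}; box has {1,2,4,5,6,7,8} → only 9 remains.
H9 = 8: row 9 has {2,4,6,9}; col 8 has {1,2,3,4,5,6,7,9}; box has {2,3,4,6} → only 8 remains.
J9 = 1: row 9 has {2,4,6,8,9}; col 9 has {2,3,5,6,7,8,9}; box has {2,3,4,6,8} → only 1 remains.
G1 = 8: row 1 has {1,3}; col 7 has {1,2,4,6}; box has {1,2,3,5,6,7,9} → only 8 remains.
J1 = 4: row 1 has {1,3,8}; col 9 has {1,2,3,5,6,7,8,9}; box has {1,2,3,5,6,7,8,9} → only 4 remains.
D5 = 6: row 5 has {1,2,5,7,8,9}; col 4 has {1,3,4,5}; box has {5} → only 6 remains.
E5 = 4: row 5 has {1,2,5,6,7,8,9}; col 5 has {3,6,8}; box has {5,6} → only 4 remains.
F5 = 3: row 5 has {1,2,4,5,6,7,8,9}; col 6 has {2,5,8}; box has {4,5,6} → only 3 remains.
G6 = 3: row 6 has {2,5,9}; col 7 has {1,2,4,6,8}; box has {1,2,4,5,6,7,8,9} → only 3 remains.
A1 = 5: in row 1, 5 can only go here (every other open cell in that row sees a 5).
F1 = 6: in row 1, 6 can only go here (every other open cell in that row sees a 6).
A6 = 6: in row 6, 6 can only go here (every other open cell in that row sees a 6).
D6 = 8: in row 6, 8 can only go here (every other open cell in that row sees an 8).
B6 = 4: in row 6, 4 can only go here (every other open cell in that row sees a 4).
B7 = 7: row 7 has {1,2,3,6,8}; col 2 has {4,5,6,8}; box has {5,6,8,9} → only 7 remains.
F7 = 9: row 7 has {1,2,3,6,7,8}; col 6 has {2,3,5,6,8}; box has {1,2,3,4,6,8} → only 9 remains.
G7 = 5: row 7 has {1,2,3,6,7,8,9}; col 7 has {1,2,3,4,6,8}; box has {1,2,3,4,6,8} → only 5 remains.
D8 = 7: row 8 has {3,4,5,6,8}; col 4 has {1,3,4,5,6,8}; box has {1,2,3,4,6,8,9} → only 7 remains.
G8 = 9: row 8 has {3,4,5,6,7,8}; col 7 has {1,2,3,4,5,6,8}; box has {1,2,3,4,5,6,8} → only 9 remains.
C9 = 3: row 9 has {1,2,4,6,8,9}; col 3 has {1,2,5,6,8,9}; box has {5,6,7,8,9} → only 3 remains.
E9 = 5: row 9 has {1,2,3,4,6,8,9}; col 5 has {3,4,6,8}; box has {1,2,3,4,6,7,8,9} → only 5 remains.
G9 = 7: row 9 has {1,2,3,4,5,6,8,9}; col 7 has {1,2,3,4,5,6,8,9}; box has {1,2,3,4,5,6,8,9} → only 7 remains.
F2 = 4: row 2 has {1,2,5,6,7,8}; col 6 has {2,3,5,6,8,9}; box has {3,5,6,8} → only 4 remains.
C4 = 7: row 4 has {4,5,6,8}; col 3 has {1,2,3,5,6,8,9}; box has {2,4,5,6,8,9} → only 7 remains.
A7 = 4: row 7 has {1,2,3,5,6,7,8,9}; col 1 has {5,6,8,9}; box has {3,5,6,7,8,9} → only 4 remains.
A2 = 3: row 2 has {1,2,4,5,6,7,8}; col 1 has {4,5,6,8,9}; box has {1,5,6,8} → only 3 remains.
B2 = 9: row 2 has {1,2,3,4,5,6,7,8}; col 2 has {4,5,6,7,8}; box has {1,3,5,6,8} → only 9 remains.
C3 = 4: row 3 has {3,5,6,8,9}; col 3 has {1,2,3,5,6,7,8,9}; box has {1,3,5,6,8,9} → only 4 remains.
A4 = 1: row 4 has {4,5,6,7,8}; col 1 has {3,4,5,6,8,9}; box has {2,4,5,6,7,8,9} → only 1 remains.
B4 = 3: row 4 has {1,4,5,6,7,8}; col 2 has {4,5,6,7,8,9}; box has {1,2,4,5,6,7,8,9} → only 3 remains.
A8 = 2: row 8 has {3,4,5,6,7,8,9}; col 1 has {1,3,4,5,6,8,9}; box has {3,4,5,6,7,8,9} → only 2 remains.
B8 = 1: row 8 has {2,3,4,5,6,7,8,9}; col 2 has {3,4,5,6,7,8,9}; box has {2,3,4,5,6,7,8,9} → only 1 remains.
B1 = 2: row 1 has {1,3,4,5,6,8}; col 2 has {1,3,4,5,6,7,8,9}; box has {1,3,4,5,6,8,9} → only 2 remains.
D1 = 9: row 1 has {1,2,3,4,5,6,8}; col 4 has {1,3,4,5,6,7,8}; box has {3,4,5,6,8} → only 9 remains.
E1 = 7: row 1 has {1,2,3,4,5,6,8,9}; col 5 has {3,4,5,6,8}; box has {3,4,5,6,8,9} → only 7 remains.
A3 = 7: row 3 has {3,4,5,6,8,9}; col 1 has {1,2,3,4,5,6,8,9}; box has {1,2,3,4,5,6,8,9} → only 7 remains.
F3 = 1: row 3 has {3,4,5,6,7,8,9}; col 6 has {2,3,4,5,6,8,9}; box has {3,4,5,6,7,8,9} → only 1 remains.
D4 = 2: row 4 has {1,3,4,5,6,7,8}; col 4 has {1,3,4,5,6,7,8,9}; box has {3,4,5,6,8} → only 2 remains.
E4 = 9: row 4 has {1,2,3,4,5,6,7,8}; col 5 has {3,4,5,6,7,8}; box has {2,3,4,5,6,8} → only 9 remains.
E6 = 1: row 6 has {2,3,4,5,6,8,9}; col 5 has {3,4,5,6,7,8,9}; box has {2,3,4,5,6,8,9} → only 1 remains.

1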